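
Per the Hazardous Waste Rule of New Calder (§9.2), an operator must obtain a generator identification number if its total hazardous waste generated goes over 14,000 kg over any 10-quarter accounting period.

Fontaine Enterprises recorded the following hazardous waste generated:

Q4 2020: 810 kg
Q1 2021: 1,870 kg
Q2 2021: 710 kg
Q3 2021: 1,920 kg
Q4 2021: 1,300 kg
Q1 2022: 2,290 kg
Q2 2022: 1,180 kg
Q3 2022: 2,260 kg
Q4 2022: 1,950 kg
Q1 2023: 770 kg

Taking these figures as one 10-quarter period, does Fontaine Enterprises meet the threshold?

Yes

Total hazardous waste generated: 810 kg + 1,870 kg + 710 kg + 1,920 kg + 1,300 kg + 2,290 kg + 1,180 kg + 2,260 kg + 1,950 kg + 770 kg = 15,060 kg.
15,060 kg > 14,000 kg, so the threshold is exceeded.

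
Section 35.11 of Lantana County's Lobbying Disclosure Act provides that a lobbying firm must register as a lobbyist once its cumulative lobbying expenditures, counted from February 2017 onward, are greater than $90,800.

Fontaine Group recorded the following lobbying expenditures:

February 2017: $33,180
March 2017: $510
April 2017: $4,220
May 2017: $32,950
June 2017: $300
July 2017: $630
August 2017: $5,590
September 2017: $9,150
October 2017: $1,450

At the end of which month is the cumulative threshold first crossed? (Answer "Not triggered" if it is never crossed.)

Through February 2017: $33,180
Through March 2017: $33,690
Through April 2017: $37,910
Through May 2017: $70,860
Through June 2017: $71,160
Through July 2017: $71,790
Through August 2017: $77,380
Through September 2017: $86,530
Through October 2017: $87,980
Final cumulative total $87,980 ≤ $90,800; the threshold is never exceeded.

Not triggered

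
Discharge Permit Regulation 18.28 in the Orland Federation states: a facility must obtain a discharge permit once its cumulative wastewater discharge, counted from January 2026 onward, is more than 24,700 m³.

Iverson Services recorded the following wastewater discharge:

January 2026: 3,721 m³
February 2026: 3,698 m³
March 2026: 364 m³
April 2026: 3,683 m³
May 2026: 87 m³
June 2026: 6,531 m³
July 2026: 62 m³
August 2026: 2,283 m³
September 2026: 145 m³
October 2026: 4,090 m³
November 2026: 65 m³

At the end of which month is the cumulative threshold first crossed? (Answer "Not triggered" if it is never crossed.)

November 2026

Through January 2026: 3,721 m³
Through February 2026: 7,419 m³
Through March 2026: 7,783 m³
Through April 2026: 11,466 m³
Through May 2026: 11,553 m³
Through June 2026: 18,084 m³
Through July 2026: 18,146 m³
Through August 2026: 20,429 m³
Through September 2026: 20,574 m³
Through October 2026: 24,664 m³
Through November 2026: 24,729 m³ ← exceeds threshold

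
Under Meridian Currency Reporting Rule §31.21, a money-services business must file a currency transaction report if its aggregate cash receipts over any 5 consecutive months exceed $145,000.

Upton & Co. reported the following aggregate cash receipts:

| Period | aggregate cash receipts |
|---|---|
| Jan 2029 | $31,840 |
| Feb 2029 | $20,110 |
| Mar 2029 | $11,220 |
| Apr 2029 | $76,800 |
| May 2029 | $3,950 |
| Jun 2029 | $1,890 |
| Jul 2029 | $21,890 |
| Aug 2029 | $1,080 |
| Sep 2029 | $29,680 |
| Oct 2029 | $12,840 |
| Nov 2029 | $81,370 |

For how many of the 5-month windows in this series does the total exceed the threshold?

Jan 2029–May 2029: $31,840 + $20,110 + $11,220 + $76,800 + $3,950 = $143,920 (under)
Feb 2029–Jun 2029: $20,110 + $11,220 + $76,800 + $3,950 + $1,890 = $113,970 (under)
Mar 2029–Jul 2029: $11,220 + $76,800 + $3,950 + $1,890 + $21,890 = $115,750 (under)
Apr 2029–Aug 2029: $76,800 + $3,950 + $1,890 + $21,890 + $1,080 = $105,610 (under)
May 2029–Sep 2029: $3,950 + $1,890 + $21,890 + $1,080 + $29,680 = $58,490 (under)
Jun 2029–Oct 2029: $1,890 + $21,890 + $1,080 + $29,680 + $12,840 = $67,380 (under)
Jul 2029–Nov 2029: $21,890 + $1,080 + $29,680 + $12,840 + $81,370 = $146,860 (over)
1 window exceeds the threshold.

1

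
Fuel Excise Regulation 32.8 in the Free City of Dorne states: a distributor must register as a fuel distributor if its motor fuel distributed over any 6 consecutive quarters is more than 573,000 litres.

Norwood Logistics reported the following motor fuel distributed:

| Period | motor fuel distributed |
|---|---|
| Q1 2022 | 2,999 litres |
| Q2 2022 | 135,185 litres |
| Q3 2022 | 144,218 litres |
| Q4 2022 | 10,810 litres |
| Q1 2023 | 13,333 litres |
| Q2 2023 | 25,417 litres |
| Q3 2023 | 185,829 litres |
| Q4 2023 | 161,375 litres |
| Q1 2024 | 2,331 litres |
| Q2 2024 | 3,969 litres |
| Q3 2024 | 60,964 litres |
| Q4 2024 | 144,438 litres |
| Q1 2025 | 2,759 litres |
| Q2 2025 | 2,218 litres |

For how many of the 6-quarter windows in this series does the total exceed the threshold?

0

Q1 2022–Q2 2023: 2,999 litres + 135,185 litres + 144,218 litres + 10,810 litres + 13,333 litres + 25,417 litres = 331,962 litres (under)
Q2 2022–Q3 2023: 135,185 litres + 144,218 litres + 10,810 litres + 13,333 litres + 25,417 litres + 185,829 litres = 514,792 litres (under)
Q3 2022–Q4 2023: 144,218 litres + 10,810 litres + 13,333 litres + 25,417 litres + 185,829 litres + 161,375 litres = 540,982 litres (under)
Q4 2022–Q1 2024: 10,810 litres + 13,333 litres + 25,417 litres + 185,829 litres + 161,375 litres + 2,331 litres = 399,095 litres (under)
Q1 2023–Q2 2024: 13,333 litres + 25,417 litres + 185,829 litres + 161,375 litres + 2,331 litres + 3,969 litres = 392,254 litres (under)
Q2 2023–Q3 2024: 25,417 litres + 185,829 litres + 161,375 litres + 2,331 litres + 3,969 litres + 60,964 litres = 439,885 litres (under)
Q3 2023–Q4 2024: 185,829 litres + 161,375 litres + 2,331 litres + 3,969 litres + 60,964 litres + 144,438 litres = 558,906 litres (under)
Q4 2023–Q1 2025: 161,375 litres + 2,331 litres + 3,969 litres + 60,964 litres + 144,438 litres + 2,759 litres = 375,836 litres (under)
Q1 2024–Q2 2025: 2,331 litres + 3,969 litres + 60,964 litres + 144,438 litres + 2,759 litres + 2,218 litres = 216,679 litres (under)
0 windows exceed the threshold.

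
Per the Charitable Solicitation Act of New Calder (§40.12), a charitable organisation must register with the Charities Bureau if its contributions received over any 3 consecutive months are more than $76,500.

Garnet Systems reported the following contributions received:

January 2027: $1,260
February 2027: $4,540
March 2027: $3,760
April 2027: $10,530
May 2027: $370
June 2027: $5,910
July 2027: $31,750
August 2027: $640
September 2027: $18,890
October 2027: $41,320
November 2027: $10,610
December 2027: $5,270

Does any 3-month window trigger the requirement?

January 2027–March 2027: $1,260 + $4,540 + $3,760 = $9,560 (under)
February 2027–April 2027: $4,540 + $3,760 + $10,530 = $18,830 (under)
March 2027–May 2027: $3,760 + $10,530 + $370 = $14,660 (under)
April 2027–June 2027: $10,530 + $370 + $5,910 = $16,810 (under)
May 2027–July 2027: $370 + $5,910 + $31,750 = $38,030 (under)
June 2027–August 2027: $5,910 + $31,750 + $640 = $38,300 (under)
July 2027–September 2027: $31,750 + $640 + $18,890 = $51,280 (under)
August 2027–October 2027: $640 + $18,890 + $41,320 = $60,850 (under)
September 2027–November 2027: $18,890 + $41,320 + $10,610 = $70,820 (under)
October 2027–December 2027: $41,320 + $10,610 + $5,270 = $57,200 (under)
No window exceeds $76,500.

No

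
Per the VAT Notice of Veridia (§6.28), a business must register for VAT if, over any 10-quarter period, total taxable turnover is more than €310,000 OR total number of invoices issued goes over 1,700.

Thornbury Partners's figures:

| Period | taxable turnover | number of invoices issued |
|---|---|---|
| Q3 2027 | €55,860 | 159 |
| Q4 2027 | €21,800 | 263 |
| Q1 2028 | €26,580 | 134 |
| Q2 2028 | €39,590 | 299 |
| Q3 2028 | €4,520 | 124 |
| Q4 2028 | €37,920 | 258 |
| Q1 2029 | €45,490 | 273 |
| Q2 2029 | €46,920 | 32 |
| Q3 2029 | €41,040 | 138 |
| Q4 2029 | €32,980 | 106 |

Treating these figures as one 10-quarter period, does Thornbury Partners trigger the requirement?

Total taxable turnover: €55,860 + €21,800 + €26,580 + €39,590 + €4,520 + €37,920 + €45,490 + €46,920 + €41,040 + €32,980 = €352,700 (> €310,000).
Total number of invoices issued: 159 + 263 + 134 + 299 + 124 + 258 + 273 + 32 + 138 + 106 = 1,786 (> 1,700).
The test is 'or': at least one threshold is exceeded.

Yes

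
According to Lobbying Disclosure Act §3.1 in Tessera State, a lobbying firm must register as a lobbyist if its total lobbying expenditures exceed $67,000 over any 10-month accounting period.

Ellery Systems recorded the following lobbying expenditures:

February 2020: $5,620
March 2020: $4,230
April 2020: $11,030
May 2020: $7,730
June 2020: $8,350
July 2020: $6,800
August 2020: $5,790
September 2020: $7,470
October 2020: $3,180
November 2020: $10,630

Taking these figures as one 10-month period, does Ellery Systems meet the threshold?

Yes

Total lobbying expenditures: $5,620 + $4,230 + $11,030 + $7,730 + $8,350 + $6,800 + $5,790 + $7,470 + $3,180 + $10,630 = $70,830.
$70,830 > $67,000, so the threshold is exceeded.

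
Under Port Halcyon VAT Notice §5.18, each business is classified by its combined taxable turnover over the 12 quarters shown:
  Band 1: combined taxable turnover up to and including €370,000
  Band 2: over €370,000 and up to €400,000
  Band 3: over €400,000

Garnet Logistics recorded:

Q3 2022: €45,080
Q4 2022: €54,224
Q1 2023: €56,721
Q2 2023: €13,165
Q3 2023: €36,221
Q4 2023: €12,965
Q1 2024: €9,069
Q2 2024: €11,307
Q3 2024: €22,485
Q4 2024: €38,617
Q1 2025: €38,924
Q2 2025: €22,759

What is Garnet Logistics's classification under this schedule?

Band 1

Combined taxable turnover: €45,080 + €54,224 + €56,721 + €13,165 + €36,221 + €12,965 + €9,069 + €11,307 + €22,485 + €38,617 + €38,924 + €22,759 = €361,537.
€361,537 ≤ €370,000, so Band 1 applies.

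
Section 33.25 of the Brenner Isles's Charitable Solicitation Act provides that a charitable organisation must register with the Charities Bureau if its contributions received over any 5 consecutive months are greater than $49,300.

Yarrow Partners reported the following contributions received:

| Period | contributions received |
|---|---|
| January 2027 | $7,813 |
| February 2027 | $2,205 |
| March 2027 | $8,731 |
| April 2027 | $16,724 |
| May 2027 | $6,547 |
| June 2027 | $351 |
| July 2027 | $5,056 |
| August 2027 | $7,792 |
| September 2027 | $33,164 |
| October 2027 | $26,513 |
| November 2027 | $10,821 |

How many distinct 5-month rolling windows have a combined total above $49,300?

3

January 2027–May 2027: $7,813 + $2,205 + $8,731 + $16,724 + $6,547 = $42,020 (under)
February 2027–June 2027: $2,205 + $8,731 + $16,724 + $6,547 + $351 = $34,558 (under)
March 2027–July 2027: $8,731 + $16,724 + $6,547 + $351 + $5,056 = $37,409 (under)
April 2027–August 2027: $16,724 + $6,547 + $351 + $5,056 + $7,792 = $36,470 (under)
May 2027–September 2027: $6,547 + $351 + $5,056 + $7,792 + $33,164 = $52,910 (over)
June 2027–October 2027: $351 + $5,056 + $7,792 + $33,164 + $26,513 = $72,876 (over)
July 2027–November 2027: $5,056 + $7,792 + $33,164 + $26,513 + $10,821 = $83,346 (over)
3 windows exceed the threshold.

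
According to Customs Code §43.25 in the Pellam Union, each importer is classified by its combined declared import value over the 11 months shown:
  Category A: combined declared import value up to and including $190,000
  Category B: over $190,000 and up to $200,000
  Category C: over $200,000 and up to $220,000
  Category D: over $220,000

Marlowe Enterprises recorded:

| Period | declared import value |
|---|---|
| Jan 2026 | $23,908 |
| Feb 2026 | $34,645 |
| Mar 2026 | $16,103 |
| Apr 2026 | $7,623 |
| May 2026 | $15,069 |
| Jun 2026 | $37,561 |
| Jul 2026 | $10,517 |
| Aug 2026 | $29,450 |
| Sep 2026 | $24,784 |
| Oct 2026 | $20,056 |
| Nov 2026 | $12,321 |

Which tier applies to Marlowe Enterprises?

Combined declared import value: $23,908 + $34,645 + $16,103 + $7,623 + $15,069 + $37,561 + $10,517 + $29,450 + $24,784 + $20,056 + $12,321 = $232,037.
$232,037 > $220,000, so Category D applies.

Category D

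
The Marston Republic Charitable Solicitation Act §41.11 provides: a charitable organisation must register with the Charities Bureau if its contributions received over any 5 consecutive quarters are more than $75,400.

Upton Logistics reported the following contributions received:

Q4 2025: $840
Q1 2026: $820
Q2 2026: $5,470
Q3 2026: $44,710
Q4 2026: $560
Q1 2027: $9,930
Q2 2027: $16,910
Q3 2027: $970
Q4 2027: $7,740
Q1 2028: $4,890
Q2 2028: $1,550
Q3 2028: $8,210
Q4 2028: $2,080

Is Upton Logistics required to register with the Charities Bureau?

Q4 2025–Q4 2026: $840 + $820 + $5,470 + $44,710 + $560 = $52,400 (under)
Q1 2026–Q1 2027: $820 + $5,470 + $44,710 + $560 + $9,930 = $61,490 (under)
Q2 2026–Q2 2027: $5,470 + $44,710 + $560 + $9,930 + $16,910 = $77,580 (over)
Q3 2026–Q3 2027: $44,710 + $560 + $9,930 + $16,910 + $970 = $73,080 (under)
Q4 2026–Q4 2027: $560 + $9,930 + $16,910 + $970 + $7,740 = $36,110 (under)
Q1 2027–Q1 2028: $9,930 + $16,910 + $970 + $7,740 + $4,890 = $40,440 (under)
Q2 2027–Q2 2028: $16,910 + $970 + $7,740 + $4,890 + $1,550 = $32,060 (under)
Q3 2027–Q3 2028: $970 + $7,740 + $4,890 + $1,550 + $8,210 = $23,360 (under)
Q4 2027–Q4 2028: $7,740 + $4,890 + $1,550 + $8,210 + $2,080 = $24,470 (under)
At least one window exceeds $75,400.

Yes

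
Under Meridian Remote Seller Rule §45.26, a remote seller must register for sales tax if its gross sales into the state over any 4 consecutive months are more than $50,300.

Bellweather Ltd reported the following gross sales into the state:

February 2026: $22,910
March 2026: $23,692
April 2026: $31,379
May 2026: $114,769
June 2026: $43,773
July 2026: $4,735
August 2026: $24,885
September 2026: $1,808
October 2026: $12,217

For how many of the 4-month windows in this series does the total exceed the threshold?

February 2026–May 2026: $22,910 + $23,692 + $31,379 + $114,769 = $192,750 (over)
March 2026–June 2026: $23,692 + $31,379 + $114,769 + $43,773 = $213,613 (over)
April 2026–July 2026: $31,379 + $114,769 + $43,773 + $4,735 = $194,656 (over)
May 2026–August 2026: $114,769 + $43,773 + $4,735 + $24,885 = $188,162 (over)
June 2026–September 2026: $43,773 + $4,735 + $24,885 + $1,808 = $75,201 (over)
July 2026–October 2026: $4,735 + $24,885 + $1,808 + $12,217 = $43,645 (under)
5 windows exceed the threshold.

5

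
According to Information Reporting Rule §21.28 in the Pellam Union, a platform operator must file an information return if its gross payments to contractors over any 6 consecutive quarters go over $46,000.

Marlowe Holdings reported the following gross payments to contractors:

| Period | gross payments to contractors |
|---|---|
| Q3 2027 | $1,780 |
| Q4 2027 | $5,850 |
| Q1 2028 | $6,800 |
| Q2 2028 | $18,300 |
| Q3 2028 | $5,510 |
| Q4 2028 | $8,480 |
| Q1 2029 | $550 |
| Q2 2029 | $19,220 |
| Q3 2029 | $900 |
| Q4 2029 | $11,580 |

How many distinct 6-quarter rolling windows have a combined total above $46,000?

Q3 2027–Q4 2028: $1,780 + $5,850 + $6,800 + $18,300 + $5,510 + $8,480 = $46,720 (over)
Q4 2027–Q1 2029: $5,850 + $6,800 + $18,300 + $5,510 + $8,480 + $550 = $45,490 (under)
Q1 2028–Q2 2029: $6,800 + $18,300 + $5,510 + $8,480 + $550 + $19,220 = $58,860 (over)
Q2 2028–Q3 2029: $18,300 + $5,510 + $8,480 + $550 + $19,220 + $900 = $52,960 (over)
Q3 2028–Q4 2029: $5,510 + $8,480 + $550 + $19,220 + $900 + $11,580 = $46,240 (over)
4 windows exceed the threshold.

4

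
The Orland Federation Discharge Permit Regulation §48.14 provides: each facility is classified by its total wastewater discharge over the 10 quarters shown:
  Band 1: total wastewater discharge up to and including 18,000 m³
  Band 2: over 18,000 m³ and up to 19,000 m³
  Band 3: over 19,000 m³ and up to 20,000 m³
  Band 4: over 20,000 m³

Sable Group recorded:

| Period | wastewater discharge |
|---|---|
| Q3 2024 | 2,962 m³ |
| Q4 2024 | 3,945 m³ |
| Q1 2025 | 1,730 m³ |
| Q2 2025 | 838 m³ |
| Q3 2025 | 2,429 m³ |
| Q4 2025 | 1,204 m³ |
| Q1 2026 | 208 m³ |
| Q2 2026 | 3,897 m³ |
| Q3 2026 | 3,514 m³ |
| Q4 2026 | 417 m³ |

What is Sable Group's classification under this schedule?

Band 4

Total wastewater discharge: 2,962 m³ + 3,945 m³ + 1,730 m³ + 838 m³ + 2,429 m³ + 1,204 m³ + 208 m³ + 3,897 m³ + 3,514 m³ + 417 m³ = 21,144 m³.
21,144 m³ > 20,000 m³, so Band 4 applies.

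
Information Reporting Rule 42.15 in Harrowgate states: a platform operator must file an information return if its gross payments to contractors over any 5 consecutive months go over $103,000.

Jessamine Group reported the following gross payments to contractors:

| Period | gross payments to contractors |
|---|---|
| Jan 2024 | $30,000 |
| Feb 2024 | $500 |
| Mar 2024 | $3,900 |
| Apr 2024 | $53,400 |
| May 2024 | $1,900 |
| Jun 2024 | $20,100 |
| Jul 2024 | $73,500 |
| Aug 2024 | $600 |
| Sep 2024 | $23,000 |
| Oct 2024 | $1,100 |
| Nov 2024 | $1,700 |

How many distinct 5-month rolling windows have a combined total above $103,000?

Jan 2024–May 2024: $30,000 + $500 + $3,900 + $53,400 + $1,900 = $89,700 (under)
Feb 2024–Jun 2024: $500 + $3,900 + $53,400 + $1,900 + $20,100 = $79,800 (under)
Mar 2024–Jul 2024: $3,900 + $53,400 + $1,900 + $20,100 + $73,500 = $152,800 (over)
Apr 2024–Aug 2024: $53,400 + $1,900 + $20,100 + $73,500 + $600 = $149,500 (over)
May 2024–Sep 2024: $1,900 + $20,100 + $73,500 + $600 + $23,000 = $119,100 (over)
Jun 2024–Oct 2024: $20,100 + $73,500 + $600 + $23,000 + $1,100 = $118,300 (over)
Jul 2024–Nov 2024: $73,500 + $600 + $23,000 + $1,100 + $1,700 = $99,900 (under)
4 windows exceed the threshold.

4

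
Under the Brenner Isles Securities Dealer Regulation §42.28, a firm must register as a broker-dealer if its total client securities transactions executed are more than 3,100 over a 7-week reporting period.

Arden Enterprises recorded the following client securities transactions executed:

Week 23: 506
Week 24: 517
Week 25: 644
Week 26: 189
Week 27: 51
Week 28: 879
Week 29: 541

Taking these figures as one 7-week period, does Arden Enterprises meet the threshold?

Total client securities transactions executed: 506 + 517 + 644 + 189 + 51 + 879 + 541 = 3,327.
3,327 > 3,100, so the threshold is exceeded.

Yes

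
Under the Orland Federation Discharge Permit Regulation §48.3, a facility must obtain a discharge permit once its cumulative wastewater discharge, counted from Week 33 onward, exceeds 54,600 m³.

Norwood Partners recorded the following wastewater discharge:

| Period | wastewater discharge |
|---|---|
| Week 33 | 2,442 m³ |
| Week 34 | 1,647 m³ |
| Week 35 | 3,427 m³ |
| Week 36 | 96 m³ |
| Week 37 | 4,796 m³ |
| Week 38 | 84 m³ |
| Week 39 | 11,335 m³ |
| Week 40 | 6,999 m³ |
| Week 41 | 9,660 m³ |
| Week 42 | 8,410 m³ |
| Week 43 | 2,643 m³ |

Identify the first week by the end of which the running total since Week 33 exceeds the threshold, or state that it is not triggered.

Not triggered

Through Week 33: 2,442 m³
Through Week 34: 4,089 m³
Through Week 35: 7,516 m³
Through Week 36: 7,612 m³
Through Week 37: 12,408 m³
Through Week 38: 12,492 m³
Through Week 39: 23,827 m³
Through Week 40: 30,826 m³
Through Week 41: 40,486 m³
Through Week 42: 48,896 m³
Through Week 43: 51,539 m³
Final cumulative total 51,539 m³ ≤ 54,600 m³; the threshold is never exceeded.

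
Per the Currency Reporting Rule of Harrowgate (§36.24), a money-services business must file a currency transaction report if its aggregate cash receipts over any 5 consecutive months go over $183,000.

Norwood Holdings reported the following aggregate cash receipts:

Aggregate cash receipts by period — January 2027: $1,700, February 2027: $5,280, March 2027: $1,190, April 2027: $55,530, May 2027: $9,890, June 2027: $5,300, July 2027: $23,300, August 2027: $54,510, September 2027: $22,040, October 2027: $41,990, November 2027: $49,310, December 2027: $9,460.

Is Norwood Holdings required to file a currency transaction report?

January 2027–May 2027: $1,700 + $5,280 + $1,190 + $55,530 + $9,890 = $73,590 (under)
February 2027–June 2027: $5,280 + $1,190 + $55,530 + $9,890 + $5,300 = $77,190 (under)
March 2027–July 2027: $1,190 + $55,530 + $9,890 + $5,300 + $23,300 = $95,210 (under)
April 2027–August 2027: $55,530 + $9,890 + $5,300 + $23,300 + $54,510 = $148,530 (under)
May 2027–September 2027: $9,890 + $5,300 + $23,300 + $54,510 + $22,040 = $115,040 (under)
June 2027–October 2027: $5,300 + $23,300 + $54,510 + $22,040 + $41,990 = $147,140 (under)
July 2027–November 2027: $23,300 + $54,510 + $22,040 + $41,990 + $49,310 = $191,150 (over)
August 2027–December 2027: $54,510 + $22,040 + $41,990 + $49,310 + $9,460 = $177,310 (under)
At least one window exceeds $183,000.

Yes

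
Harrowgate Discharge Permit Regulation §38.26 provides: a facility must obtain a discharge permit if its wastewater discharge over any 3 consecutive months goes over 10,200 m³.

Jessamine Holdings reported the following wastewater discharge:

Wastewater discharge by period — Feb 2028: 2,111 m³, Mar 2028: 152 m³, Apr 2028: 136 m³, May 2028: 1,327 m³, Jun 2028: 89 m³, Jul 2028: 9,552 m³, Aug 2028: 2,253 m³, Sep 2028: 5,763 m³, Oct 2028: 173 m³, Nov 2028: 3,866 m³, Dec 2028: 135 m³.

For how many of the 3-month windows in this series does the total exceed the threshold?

Feb 2028–Apr 2028: 2,111 m³ + 152 m³ + 136 m³ = 2,399 m³ (under)
Mar 2028–May 2028: 152 m³ + 136 m³ + 1,327 m³ = 1,615 m³ (under)
Apr 2028–Jun 2028: 136 m³ + 1,327 m³ + 89 m³ = 1,552 m³ (under)
May 2028–Jul 2028: 1,327 m³ + 89 m³ + 9,552 m³ = 10,968 m³ (over)
Jun 2028–Aug 2028: 89 m³ + 9,552 m³ + 2,253 m³ = 11,894 m³ (over)
Jul 2028–Sep 2028: 9,552 m³ + 2,253 m³ + 5,763 m³ = 17,568 m³ (over)
Aug 2028–Oct 2028: 2,253 m³ + 5,763 m³ + 173 m³ = 8,189 m³ (under)
Sep 2028–Nov 2028: 5,763 m³ + 173 m³ + 3,866 m³ = 9,802 m³ (under)
Oct 2028–Dec 2028: 173 m³ + 3,866 m³ + 135 m³ = 4,174 m³ (under)
3 windows exceed the threshold.

3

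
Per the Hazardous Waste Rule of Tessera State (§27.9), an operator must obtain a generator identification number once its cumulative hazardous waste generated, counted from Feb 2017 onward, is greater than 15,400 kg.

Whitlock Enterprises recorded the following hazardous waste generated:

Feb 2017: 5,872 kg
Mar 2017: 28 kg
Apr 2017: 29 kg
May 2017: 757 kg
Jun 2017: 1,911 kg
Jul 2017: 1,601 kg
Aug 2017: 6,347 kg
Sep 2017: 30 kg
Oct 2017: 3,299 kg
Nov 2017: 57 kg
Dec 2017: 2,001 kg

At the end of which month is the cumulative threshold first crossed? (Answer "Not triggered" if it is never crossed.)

Aug 2017

Through Feb 2017: 5,872 kg
Through Mar 2017: 5,900 kg
Through Apr 2017: 5,929 kg
Through May 2017: 6,686 kg
Through Jun 2017: 8,597 kg
Through Jul 2017: 10,198 kg
Through Aug 2017: 16,545 kg ← exceeds threshold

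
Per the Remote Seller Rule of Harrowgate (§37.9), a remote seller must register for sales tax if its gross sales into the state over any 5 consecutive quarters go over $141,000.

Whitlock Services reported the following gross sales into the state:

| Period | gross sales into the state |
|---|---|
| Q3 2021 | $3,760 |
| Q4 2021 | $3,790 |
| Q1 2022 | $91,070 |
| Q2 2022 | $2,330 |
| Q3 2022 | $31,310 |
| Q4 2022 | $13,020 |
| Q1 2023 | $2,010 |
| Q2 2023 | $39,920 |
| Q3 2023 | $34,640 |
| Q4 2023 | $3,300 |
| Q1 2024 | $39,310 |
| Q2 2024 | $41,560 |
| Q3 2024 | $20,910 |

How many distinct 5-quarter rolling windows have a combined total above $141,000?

Q3 2021–Q3 2022: $3,760 + $3,790 + $91,070 + $2,330 + $31,310 = $132,260 (under)
Q4 2021–Q4 2022: $3,790 + $91,070 + $2,330 + $31,310 + $13,020 = $141,520 (over)
Q1 2022–Q1 2023: $91,070 + $2,330 + $31,310 + $13,020 + $2,010 = $139,740 (under)
Q2 2022–Q2 2023: $2,330 + $31,310 + $13,020 + $2,010 + $39,920 = $88,590 (under)
Q3 2022–Q3 2023: $31,310 + $13,020 + $2,010 + $39,920 + $34,640 = $120,900 (under)
Q4 2022–Q4 2023: $13,020 + $2,010 + $39,920 + $34,640 + $3,300 = $92,890 (under)
Q1 2023–Q1 2024: $2,010 + $39,920 + $34,640 + $3,300 + $39,310 = $119,180 (under)
Q2 2023–Q2 2024: $39,920 + $34,640 + $3,300 + $39,310 + $41,560 = $158,730 (over)
Q3 2023–Q3 2024: $34,640 + $3,300 + $39,310 + $41,560 + $20,910 = $139,720 (under)
2 windows exceed the threshold.

2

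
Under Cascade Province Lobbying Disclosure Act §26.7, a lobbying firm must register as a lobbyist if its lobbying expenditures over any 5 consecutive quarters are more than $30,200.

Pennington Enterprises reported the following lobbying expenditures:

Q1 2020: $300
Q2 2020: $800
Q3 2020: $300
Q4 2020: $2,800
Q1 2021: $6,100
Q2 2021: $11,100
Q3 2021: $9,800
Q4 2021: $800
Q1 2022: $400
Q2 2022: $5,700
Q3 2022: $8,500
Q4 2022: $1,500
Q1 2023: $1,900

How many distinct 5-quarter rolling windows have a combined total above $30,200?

Q1 2020–Q1 2021: $300 + $800 + $300 + $2,800 + $6,100 = $10,300 (under)
Q2 2020–Q2 2021: $800 + $300 + $2,800 + $6,100 + $11,100 = $21,100 (under)
Q3 2020–Q3 2021: $300 + $2,800 + $6,100 + $11,100 + $9,800 = $30,100 (under)
Q4 2020–Q4 2021: $2,800 + $6,100 + $11,100 + $9,800 + $800 = $30,600 (over)
Q1 2021–Q1 2022: $6,100 + $11,100 + $9,800 + $800 + $400 = $28,200 (under)
Q2 2021–Q2 2022: $11,100 + $9,800 + $800 + $400 + $5,700 = $27,800 (under)
Q3 2021–Q3 2022: $9,800 + $800 + $400 + $5,700 + $8,500 = $25,200 (under)
Q4 2021–Q4 2022: $800 + $400 + $5,700 + $8,500 + $1,500 = $16,900 (under)
Q1 2022–Q1 2023: $400 + $5,700 + $8,500 + $1,500 + $1,900 = $18,000 (under)
1 window exceeds the threshold.

1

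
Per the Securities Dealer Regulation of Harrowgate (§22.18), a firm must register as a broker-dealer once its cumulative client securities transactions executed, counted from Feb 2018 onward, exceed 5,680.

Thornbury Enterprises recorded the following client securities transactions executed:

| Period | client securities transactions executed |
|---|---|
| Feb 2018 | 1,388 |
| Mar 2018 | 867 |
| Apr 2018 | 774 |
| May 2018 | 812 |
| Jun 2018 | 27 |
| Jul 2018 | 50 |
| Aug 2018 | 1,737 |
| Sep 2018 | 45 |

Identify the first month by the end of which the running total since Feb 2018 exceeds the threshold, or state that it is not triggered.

Through Feb 2018: 1,388
Through Mar 2018: 2,255
Through Apr 2018: 3,029
Through May 2018: 3,841
Through Jun 2018: 3,868
Through Jul 2018: 3,918
Through Aug 2018: 5,655
Through Sep 2018: 5,700 ← exceeds threshold

Sep 2018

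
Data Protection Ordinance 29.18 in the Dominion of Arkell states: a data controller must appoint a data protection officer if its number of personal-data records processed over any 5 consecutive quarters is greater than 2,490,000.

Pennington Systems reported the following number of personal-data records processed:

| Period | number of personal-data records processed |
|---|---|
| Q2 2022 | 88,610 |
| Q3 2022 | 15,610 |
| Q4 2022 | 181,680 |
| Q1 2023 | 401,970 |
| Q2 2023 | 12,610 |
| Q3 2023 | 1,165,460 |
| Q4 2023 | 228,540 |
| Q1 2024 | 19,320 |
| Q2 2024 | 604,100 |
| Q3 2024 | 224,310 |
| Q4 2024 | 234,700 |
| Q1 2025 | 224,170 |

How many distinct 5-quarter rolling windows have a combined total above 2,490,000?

Q2 2022–Q2 2023: 88,610 + 15,610 + 181,680 + 401,970 + 12,610 = 700,480 (under)
Q3 2022–Q3 2023: 15,610 + 181,680 + 401,970 + 12,610 + 1,165,460 = 1,777,330 (under)
Q4 2022–Q4 2023: 181,680 + 401,970 + 12,610 + 1,165,460 + 228,540 = 1,990,260 (under)
Q1 2023–Q1 2024: 401,970 + 12,610 + 1,165,460 + 228,540 + 19,320 = 1,827,900 (under)
Q2 2023–Q2 2024: 12,610 + 1,165,460 + 228,540 + 19,320 + 604,100 = 2,030,030 (under)
Q3 2023–Q3 2024: 1,165,460 + 228,540 + 19,320 + 604,100 + 224,310 = 2,241,730 (under)
Q4 2023–Q4 2024: 228,540 + 19,320 + 604,100 + 224,310 + 234,700 = 1,310,970 (under)
Q1 2024–Q1 2025: 19,320 + 604,100 + 224,310 + 234,700 + 224,170 = 1,306,600 (under)
0 windows exceed the threshold.

0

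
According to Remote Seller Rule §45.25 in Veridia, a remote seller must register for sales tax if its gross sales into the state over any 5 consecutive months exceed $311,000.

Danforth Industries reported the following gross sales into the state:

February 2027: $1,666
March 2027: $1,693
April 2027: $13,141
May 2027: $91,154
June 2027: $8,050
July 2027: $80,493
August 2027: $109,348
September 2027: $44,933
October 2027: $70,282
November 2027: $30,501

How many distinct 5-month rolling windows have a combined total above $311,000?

February 2027–June 2027: $1,666 + $1,693 + $13,141 + $91,154 + $8,050 = $115,704 (under)
March 2027–July 2027: $1,693 + $13,141 + $91,154 + $8,050 + $80,493 = $194,531 (under)
April 2027–August 2027: $13,141 + $91,154 + $8,050 + $80,493 + $109,348 = $302,186 (under)
May 2027–September 2027: $91,154 + $8,050 + $80,493 + $109,348 + $44,933 = $333,978 (over)
June 2027–October 2027: $8,050 + $80,493 + $109,348 + $44,933 + $70,282 = $313,106 (over)
July 2027–November 2027: $80,493 + $109,348 + $44,933 + $70,282 + $30,501 = $335,557 (over)
3 windows exceed the threshold.

3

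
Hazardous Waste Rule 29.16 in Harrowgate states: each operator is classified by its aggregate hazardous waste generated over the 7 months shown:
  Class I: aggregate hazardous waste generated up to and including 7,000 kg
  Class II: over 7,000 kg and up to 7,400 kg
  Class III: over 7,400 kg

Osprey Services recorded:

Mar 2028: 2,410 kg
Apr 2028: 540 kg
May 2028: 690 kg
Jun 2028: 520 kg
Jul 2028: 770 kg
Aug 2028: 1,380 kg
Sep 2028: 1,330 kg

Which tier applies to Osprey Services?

Class III

Aggregate hazardous waste generated: 2,410 kg + 540 kg + 690 kg + 520 kg + 770 kg + 1,380 kg + 1,330 kg = 7,640 kg.
7,640 kg > 7,400 kg, so Class III applies.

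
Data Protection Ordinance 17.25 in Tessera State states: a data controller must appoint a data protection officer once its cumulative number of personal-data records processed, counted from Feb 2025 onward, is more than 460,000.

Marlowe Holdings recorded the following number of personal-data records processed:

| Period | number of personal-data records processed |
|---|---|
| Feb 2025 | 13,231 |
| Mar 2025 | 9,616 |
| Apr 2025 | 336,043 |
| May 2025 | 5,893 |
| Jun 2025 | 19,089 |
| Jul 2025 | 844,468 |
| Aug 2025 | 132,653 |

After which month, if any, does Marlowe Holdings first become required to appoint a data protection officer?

Jul 2025

Through Feb 2025: 13,231
Through Mar 2025: 22,847
Through Apr 2025: 358,890
Through May 2025: 364,783
Through Jun 2025: 383,872
Through Jul 2025: 1,228,340 ← exceeds threshold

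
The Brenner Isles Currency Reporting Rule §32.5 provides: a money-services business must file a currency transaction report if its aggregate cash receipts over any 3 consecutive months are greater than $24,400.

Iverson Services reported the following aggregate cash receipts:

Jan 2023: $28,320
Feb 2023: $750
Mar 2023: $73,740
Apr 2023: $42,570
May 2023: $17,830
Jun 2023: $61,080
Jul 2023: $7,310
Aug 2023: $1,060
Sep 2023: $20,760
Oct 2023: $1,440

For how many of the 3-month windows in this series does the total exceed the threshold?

Jan 2023–Mar 2023: $28,320 + $750 + $73,740 = $102,810 (over)
Feb 2023–Apr 2023: $750 + $73,740 + $42,570 = $117,060 (over)
Mar 2023–May 2023: $73,740 + $42,570 + $17,830 = $134,140 (over)
Apr 2023–Jun 2023: $42,570 + $17,830 + $61,080 = $121,480 (over)
May 2023–Jul 2023: $17,830 + $61,080 + $7,310 = $86,220 (over)
Jun 2023–Aug 2023: $61,080 + $7,310 + $1,060 = $69,450 (over)
Jul 2023–Sep 2023: $7,310 + $1,060 + $20,760 = $29,130 (over)
Aug 2023–Oct 2023: $1,060 + $20,760 + $1,440 = $23,260 (under)
7 windows exceed the threshold.

7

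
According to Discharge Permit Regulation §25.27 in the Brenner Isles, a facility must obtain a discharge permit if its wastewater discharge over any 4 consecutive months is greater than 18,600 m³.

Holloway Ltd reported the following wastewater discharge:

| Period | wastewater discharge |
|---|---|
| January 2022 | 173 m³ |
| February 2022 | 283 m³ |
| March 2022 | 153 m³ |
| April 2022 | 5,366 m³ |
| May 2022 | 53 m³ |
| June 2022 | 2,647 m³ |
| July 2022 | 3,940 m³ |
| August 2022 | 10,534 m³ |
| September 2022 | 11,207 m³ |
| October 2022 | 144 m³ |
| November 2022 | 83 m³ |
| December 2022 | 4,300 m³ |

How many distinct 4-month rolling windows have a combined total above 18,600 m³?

January 2022–April 2022: 173 m³ + 283 m³ + 153 m³ + 5,366 m³ = 5,975 m³ (under)
February 2022–May 2022: 283 m³ + 153 m³ + 5,366 m³ + 53 m³ = 5,855 m³ (under)
March 2022–June 2022: 153 m³ + 5,366 m³ + 53 m³ + 2,647 m³ = 8,219 m³ (under)
April 2022–July 2022: 5,366 m³ + 53 m³ + 2,647 m³ + 3,940 m³ = 12,006 m³ (under)
May 2022–August 2022: 53 m³ + 2,647 m³ + 3,940 m³ + 10,534 m³ = 17,174 m³ (under)
June 2022–September 2022: 2,647 m³ + 3,940 m³ + 10,534 m³ + 11,207 m³ = 28,328 m³ (over)
July 2022–October 2022: 3,940 m³ + 10,534 m³ + 11,207 m³ + 144 m³ = 25,825 m³ (over)
August 2022–November 2022: 10,534 m³ + 11,207 m³ + 144 m³ + 83 m³ = 21,968 m³ (over)
September 2022–December 2022: 11,207 m³ + 144 m³ + 83 m³ + 4,300 m³ = 15,734 m³ (under)
3 windows exceed the threshold.

3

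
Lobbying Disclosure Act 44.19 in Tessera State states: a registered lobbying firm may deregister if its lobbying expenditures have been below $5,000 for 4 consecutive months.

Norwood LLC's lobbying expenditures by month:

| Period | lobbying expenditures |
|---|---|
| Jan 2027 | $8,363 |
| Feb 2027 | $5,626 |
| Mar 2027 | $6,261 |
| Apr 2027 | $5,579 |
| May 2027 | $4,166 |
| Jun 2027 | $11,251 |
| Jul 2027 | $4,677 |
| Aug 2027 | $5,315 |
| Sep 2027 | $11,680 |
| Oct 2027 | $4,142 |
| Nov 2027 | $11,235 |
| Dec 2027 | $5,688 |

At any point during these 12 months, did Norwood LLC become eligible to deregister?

No

Months below $5,000: May 2027, Jul 2027, Oct 2027.
Longest run of consecutive months below the threshold: 1.
1 < 4, so Norwood LLC never became eligible.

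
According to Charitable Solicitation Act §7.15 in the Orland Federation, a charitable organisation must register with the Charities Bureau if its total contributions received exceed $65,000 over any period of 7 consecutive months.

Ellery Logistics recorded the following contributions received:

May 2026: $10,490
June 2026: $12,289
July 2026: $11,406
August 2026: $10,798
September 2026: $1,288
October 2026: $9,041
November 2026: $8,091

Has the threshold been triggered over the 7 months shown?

Total contributions received: $10,490 + $12,289 + $11,406 + $10,798 + $1,288 + $9,041 + $8,091 = $63,403.
$63,403 ≤ $65,000, so the threshold is not exceeded.

No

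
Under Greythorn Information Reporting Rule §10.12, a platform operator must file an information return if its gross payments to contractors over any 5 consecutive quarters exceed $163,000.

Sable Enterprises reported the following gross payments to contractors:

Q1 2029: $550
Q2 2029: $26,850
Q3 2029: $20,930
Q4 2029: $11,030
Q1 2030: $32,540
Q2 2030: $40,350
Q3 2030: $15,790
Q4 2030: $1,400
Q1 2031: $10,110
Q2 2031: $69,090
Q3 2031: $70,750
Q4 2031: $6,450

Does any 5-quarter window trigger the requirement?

Yes

Q1 2029–Q1 2030: $550 + $26,850 + $20,930 + $11,030 + $32,540 = $91,900 (under)
Q2 2029–Q2 2030: $26,850 + $20,930 + $11,030 + $32,540 + $40,350 = $131,700 (under)
Q3 2029–Q3 2030: $20,930 + $11,030 + $32,540 + $40,350 + $15,790 = $120,640 (under)
Q4 2029–Q4 2030: $11,030 + $32,540 + $40,350 + $15,790 + $1,400 = $101,110 (under)
Q1 2030–Q1 2031: $32,540 + $40,350 + $15,790 + $1,400 + $10,110 = $100,190 (under)
Q2 2030–Q2 2031: $40,350 + $15,790 + $1,400 + $10,110 + $69,090 = $136,740 (under)
Q3 2030–Q3 2031: $15,790 + $1,400 + $10,110 + $69,090 + $70,750 = $167,140 (over)
Q4 2030–Q4 2031: $1,400 + $10,110 + $69,090 + $70,750 + $6,450 = $157,800 (under)
At least one window exceeds $163,000.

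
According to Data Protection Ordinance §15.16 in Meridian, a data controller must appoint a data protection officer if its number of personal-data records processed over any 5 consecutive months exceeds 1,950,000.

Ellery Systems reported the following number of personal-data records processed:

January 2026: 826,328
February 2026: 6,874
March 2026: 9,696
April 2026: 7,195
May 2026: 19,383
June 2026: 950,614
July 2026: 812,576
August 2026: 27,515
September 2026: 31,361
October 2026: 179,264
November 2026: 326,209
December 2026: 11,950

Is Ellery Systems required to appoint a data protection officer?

Yes

January 2026–May 2026: 826,328 + 6,874 + 9,696 + 7,195 + 19,383 = 869,476 (under)
February 2026–June 2026: 6,874 + 9,696 + 7,195 + 19,383 + 950,614 = 993,762 (under)
March 2026–July 2026: 9,696 + 7,195 + 19,383 + 950,614 + 812,576 = 1,799,464 (under)
April 2026–August 2026: 7,195 + 19,383 + 950,614 + 812,576 + 27,515 = 1,817,283 (under)
May 2026–September 2026: 19,383 + 950,614 + 812,576 + 27,515 + 31,361 = 1,841,449 (under)
June 2026–October 2026: 950,614 + 812,576 + 27,515 + 31,361 + 179,264 = 2,001,330 (over)
July 2026–November 2026: 812,576 + 27,515 + 31,361 + 179,264 + 326,209 = 1,376,925 (under)
August 2026–December 2026: 27,515 + 31,361 + 179,264 + 326,209 + 11,950 = 576,299 (under)
At least one window exceeds 1,950,000.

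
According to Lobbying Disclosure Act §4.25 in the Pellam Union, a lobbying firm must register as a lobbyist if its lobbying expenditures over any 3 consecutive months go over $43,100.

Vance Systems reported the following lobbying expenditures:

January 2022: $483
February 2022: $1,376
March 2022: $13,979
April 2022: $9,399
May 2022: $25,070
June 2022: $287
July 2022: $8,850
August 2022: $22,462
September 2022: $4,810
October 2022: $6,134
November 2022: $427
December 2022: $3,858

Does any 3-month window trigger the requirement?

January 2022–March 2022: $483 + $1,376 + $13,979 = $15,838 (under)
February 2022–April 2022: $1,376 + $13,979 + $9,399 = $24,754 (under)
March 2022–May 2022: $13,979 + $9,399 + $25,070 = $48,448 (over)
April 2022–June 2022: $9,399 + $25,070 + $287 = $34,756 (under)
May 2022–July 2022: $25,070 + $287 + $8,850 = $34,207 (under)
June 2022–August 2022: $287 + $8,850 + $22,462 = $31,599 (under)
July 2022–September 2022: $8,850 + $22,462 + $4,810 = $36,122 (under)
August 2022–October 2022: $22,462 + $4,810 + $6,134 = $33,406 (under)
September 2022–November 2022: $4,810 + $6,134 + $427 = $11,371 (under)
October 2022–December 2022: $6,134 + $427 + $3,858 = $10,419 (under)
At least one window exceeds $43,100.

Yes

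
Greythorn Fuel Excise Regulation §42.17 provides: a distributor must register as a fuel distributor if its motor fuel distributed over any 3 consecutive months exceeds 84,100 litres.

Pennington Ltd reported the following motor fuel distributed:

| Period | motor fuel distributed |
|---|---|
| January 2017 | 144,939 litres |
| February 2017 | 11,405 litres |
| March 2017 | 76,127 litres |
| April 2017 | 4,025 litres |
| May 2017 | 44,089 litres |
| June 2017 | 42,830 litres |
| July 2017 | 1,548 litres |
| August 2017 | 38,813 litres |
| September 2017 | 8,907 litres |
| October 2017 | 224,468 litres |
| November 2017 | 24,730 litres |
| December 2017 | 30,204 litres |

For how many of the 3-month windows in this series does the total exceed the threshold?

January 2017–March 2017: 144,939 litres + 11,405 litres + 76,127 litres = 232,471 litres (over)
February 2017–April 2017: 11,405 litres + 76,127 litres + 4,025 litres = 91,557 litres (over)
March 2017–May 2017: 76,127 litres + 4,025 litres + 44,089 litres = 124,241 litres (over)
April 2017–June 2017: 4,025 litres + 44,089 litres + 42,830 litres = 90,944 litres (over)
May 2017–July 2017: 44,089 litres + 42,830 litres + 1,548 litres = 88,467 litres (over)
June 2017–August 2017: 42,830 litres + 1,548 litres + 38,813 litres = 83,191 litres (under)
July 2017–September 2017: 1,548 litres + 38,813 litres + 8,907 litres = 49,268 litres (under)
August 2017–October 2017: 38,813 litres + 8,907 litres + 224,468 litres = 272,188 litres (over)
September 2017–November 2017: 8,907 litres + 224,468 litres + 24,730 litres = 258,105 litres (over)
October 2017–December 2017: 224,468 litres + 24,730 litres + 30,204 litres = 279,402 litres (over)
8 windows exceed the threshold.

8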